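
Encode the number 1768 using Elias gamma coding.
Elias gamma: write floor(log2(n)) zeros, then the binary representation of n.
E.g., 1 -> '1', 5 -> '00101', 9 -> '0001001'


num_bits = floor(log2(1768)) + 1 = 11
leading_zeros = num_bits - 1 = 10
binary(1768) = 11011101000

Elias gamma(1768) = '0000000000' + '11011101000' = 000000000011011101000 (21 bits)


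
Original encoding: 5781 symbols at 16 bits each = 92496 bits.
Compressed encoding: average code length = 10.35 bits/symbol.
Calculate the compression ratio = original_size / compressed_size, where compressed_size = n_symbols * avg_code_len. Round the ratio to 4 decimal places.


original_size = n_symbols * orig_bits = 5781 * 16 = 92496 bits
compressed_size = n_symbols * avg_code_len = 5781 * 10.35 = 59833.35 bits
ratio = original_size / compressed_size = 92496 / 59833.35 = 1.5459

Compression ratio = 1.5459


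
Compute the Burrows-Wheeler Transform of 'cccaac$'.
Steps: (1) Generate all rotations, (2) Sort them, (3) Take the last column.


Rotations (sorted):
  0: $cccaac -> last char: c
  1: aac$ccc -> last char: c
  2: ac$ccca -> last char: a
  3: c$cccaa -> last char: a
  4: caac$cc -> last char: c
  5: ccaac$c -> last char: c
  6: cccaac$ -> last char: $


BWT = ccaacc$


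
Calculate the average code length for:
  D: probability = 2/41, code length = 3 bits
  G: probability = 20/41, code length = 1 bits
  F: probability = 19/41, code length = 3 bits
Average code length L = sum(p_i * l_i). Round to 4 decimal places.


Weighted contributions p_i * l_i:
  D: (2/41) * 3 = 6/41
  G: (20/41) * 1 = 20/41
  F: (19/41) * 3 = 57/41
Sum = (6 + 20 + 57)/41 = 83/41

L = 83/41 = 2.0244 bits/symbol


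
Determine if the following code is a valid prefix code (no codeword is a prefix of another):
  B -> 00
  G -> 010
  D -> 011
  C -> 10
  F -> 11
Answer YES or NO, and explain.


Checking each pair (does one codeword prefix another?):
  B='00' vs G='010': no prefix
  B='00' vs D='011': no prefix
  B='00' vs C='10': no prefix
  B='00' vs F='11': no prefix
  G='010' vs B='00': no prefix
  G='010' vs D='011': no prefix
  G='010' vs C='10': no prefix
  G='010' vs F='11': no prefix
  D='011' vs B='00': no prefix
  D='011' vs G='010': no prefix
  D='011' vs C='10': no prefix
  D='011' vs F='11': no prefix
  C='10' vs B='00': no prefix
  C='10' vs G='010': no prefix
  C='10' vs D='011': no prefix
  C='10' vs F='11': no prefix
  F='11' vs B='00': no prefix
  F='11' vs G='010': no prefix
  F='11' vs D='011': no prefix
  F='11' vs C='10': no prefix
No violation found over all pairs.

YES -- this is a valid prefix code. No codeword is a prefix of any other codeword.


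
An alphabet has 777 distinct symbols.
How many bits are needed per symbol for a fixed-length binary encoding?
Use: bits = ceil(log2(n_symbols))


log2(777) = 9.6018
Bracket: 2^9 = 512 < 777 <= 2^10 = 1024
So ceil(log2(777)) = 10

bits = ceil(log2(777)) = ceil(9.6018) = 10 bits


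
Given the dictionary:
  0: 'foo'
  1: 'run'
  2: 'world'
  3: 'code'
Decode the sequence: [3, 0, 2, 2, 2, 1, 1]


Look up each index in the dictionary:
  3 -> 'code'
  0 -> 'foo'
  2 -> 'world'
  2 -> 'world'
  2 -> 'world'
  1 -> 'run'
  1 -> 'run'

Decoded: "code foo world world world run run"


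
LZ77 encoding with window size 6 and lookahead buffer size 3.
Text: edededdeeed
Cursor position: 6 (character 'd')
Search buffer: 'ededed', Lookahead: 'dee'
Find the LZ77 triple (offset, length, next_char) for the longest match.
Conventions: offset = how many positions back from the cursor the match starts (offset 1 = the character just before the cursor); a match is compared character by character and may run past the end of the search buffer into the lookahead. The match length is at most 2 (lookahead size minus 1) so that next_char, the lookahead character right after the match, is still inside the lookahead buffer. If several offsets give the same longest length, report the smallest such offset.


Try each offset into the search buffer:
  offset=1 (pos 5, char 'd'): match length 1
  offset=2 (pos 4, char 'e'): match length 0
  offset=3 (pos 3, char 'd'): match length 2
  offset=4 (pos 2, char 'e'): match length 0
  offset=5 (pos 1, char 'd'): match length 2
  offset=6 (pos 0, char 'e'): match length 0
Longest match has length 2, found at offsets 3, 5; take the smallest, offset 3.
next_char = character at position 6 + 2 = 8 -> 'e'

Best match: offset=3, length=2 (matching 'de' starting at position 3)
LZ77 triple: (3, 2, 'e')


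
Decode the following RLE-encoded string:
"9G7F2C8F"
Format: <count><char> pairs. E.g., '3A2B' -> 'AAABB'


Expanding each <count><char> pair:
  9G -> 'GGGGGGGGG'
  7F -> 'FFFFFFF'
  2C -> 'CC'
  8F -> 'FFFFFFFF'

Decoded = GGGGGGGGGFFFFFFFCCFFFFFFFF


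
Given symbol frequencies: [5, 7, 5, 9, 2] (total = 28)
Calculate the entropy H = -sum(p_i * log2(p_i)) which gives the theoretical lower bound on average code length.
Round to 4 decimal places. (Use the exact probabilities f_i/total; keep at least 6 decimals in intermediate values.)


Per-symbol terms -p_i * log2(p_i) with p_i = f_i/28:
  p = 5/28 = 0.178571: log2(p) = -2.485427, -p*log2(p) = 0.443826
  p = 7/28 = 0.250000: log2(p) = -2.000000, -p*log2(p) = 0.500000
  p = 5/28 = 0.178571: log2(p) = -2.485427, -p*log2(p) = 0.443826
  p = 9/28 = 0.321429: log2(p) = -1.637430, -p*log2(p) = 0.526317
  p = 2/28 = 0.071429: log2(p) = -3.807355, -p*log2(p) = 0.271954
H = 0.443826 + 0.500000 + 0.443826 + 0.526317 + 0.271954 = 2.185923

H = 2.1859 bits/symbol


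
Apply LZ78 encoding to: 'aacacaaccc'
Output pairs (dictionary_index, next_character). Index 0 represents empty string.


LZ78 encoding steps:
Dictionary: {0: ''}
Step 1: w='' (idx 0), next='a' -> output (0, 'a'), add 'a' as idx 1
Step 2: w='a' (idx 1), next='c' -> output (1, 'c'), add 'ac' as idx 2
Step 3: w='ac' (idx 2), next='a' -> output (2, 'a'), add 'aca' as idx 3
Step 4: w='ac' (idx 2), next='c' -> output (2, 'c'), add 'acc' as idx 4
Step 5: w='' (idx 0), next='c' -> output (0, 'c'), add 'c' as idx 5


Encoded: [(0, 'a'), (1, 'c'), (2, 'a'), (2, 'c'), (0, 'c')]


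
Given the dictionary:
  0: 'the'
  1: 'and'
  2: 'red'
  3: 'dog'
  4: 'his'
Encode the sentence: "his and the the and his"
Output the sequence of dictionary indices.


Look up each word in the dictionary:
  'his' -> 4
  'and' -> 1
  'the' -> 0
  'the' -> 0
  'and' -> 1
  'his' -> 4

Encoded: [4, 1, 0, 0, 1, 4]


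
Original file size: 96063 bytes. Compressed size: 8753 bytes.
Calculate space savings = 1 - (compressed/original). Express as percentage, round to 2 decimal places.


ratio = compressed/original = 8753/96063 = 0.091117
savings = 1 - ratio = 1 - 0.091117 = 0.908883
as a percentage: 0.908883 * 100 = 90.89%

Space savings = 1 - 8753/96063 = 90.89%


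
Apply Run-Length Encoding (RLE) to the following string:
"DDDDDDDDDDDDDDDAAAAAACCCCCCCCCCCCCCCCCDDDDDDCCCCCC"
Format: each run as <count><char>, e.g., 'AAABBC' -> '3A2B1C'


Scanning runs left to right:
  i=0: run of 'D' x 15 -> '15D'
  i=15: run of 'A' x 6 -> '6A'
  i=21: run of 'C' x 17 -> '17C'
  i=38: run of 'D' x 6 -> '6D'
  i=44: run of 'C' x 6 -> '6C'

RLE = 15D6A17C6D6C


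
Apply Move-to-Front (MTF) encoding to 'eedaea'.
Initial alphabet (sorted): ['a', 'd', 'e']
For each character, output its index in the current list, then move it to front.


MTF encoding:
'e': index 2 in ['a', 'd', 'e'] -> ['e', 'a', 'd']
'e': index 0 in ['e', 'a', 'd'] -> ['e', 'a', 'd']
'd': index 2 in ['e', 'a', 'd'] -> ['d', 'e', 'a']
'a': index 2 in ['d', 'e', 'a'] -> ['a', 'd', 'e']
'e': index 2 in ['a', 'd', 'e'] -> ['e', 'a', 'd']
'a': index 1 in ['e', 'a', 'd'] -> ['a', 'e', 'd']


Output: [2, 0, 2, 2, 2, 1]


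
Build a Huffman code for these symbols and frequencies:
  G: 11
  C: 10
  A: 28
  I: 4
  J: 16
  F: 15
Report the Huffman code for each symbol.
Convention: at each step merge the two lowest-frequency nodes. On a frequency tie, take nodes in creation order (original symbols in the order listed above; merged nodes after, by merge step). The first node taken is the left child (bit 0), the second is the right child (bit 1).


Huffman tree construction:
Step 1: Merge I(4) + C(10) = 14
Step 2: Merge G(11) + (I+C)(14) = 25
Step 3: Merge F(15) + J(16) = 31
Step 4: Merge (G+(I+C))(25) + A(28) = 53
Step 5: Merge (F+J)(31) + ((G+(I+C))+A)(53) = 84
Read each symbol's code off the tree from the root (left child = 0, right child = 1).

Codes:
  G: 100 (length 3)
  C: 1011 (length 4)
  A: 11 (length 2)
  I: 1010 (length 4)
  J: 01 (length 2)
  F: 00 (length 2)
Average code length: 207/84 = 2.4643 bits/symbol


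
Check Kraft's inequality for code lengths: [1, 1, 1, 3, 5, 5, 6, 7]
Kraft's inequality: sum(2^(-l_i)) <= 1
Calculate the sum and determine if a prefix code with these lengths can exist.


Sum = 2^(-1) + 2^(-1) + 2^(-1) + 2^(-3) + 2^(-5) + 2^(-5) + 2^(-6) + 2^(-7)
    = 0.5 + 0.5 + 0.5 + 0.125 + 0.03125 + 0.03125 + 0.015625 + 0.0078125
    = 219/128 = 1.7109375
Since 1.7109375 > 1, Kraft's inequality is NOT satisfied.
A prefix code with these lengths CANNOT exist.

Kraft sum = 1.7109375. Not satisfied.


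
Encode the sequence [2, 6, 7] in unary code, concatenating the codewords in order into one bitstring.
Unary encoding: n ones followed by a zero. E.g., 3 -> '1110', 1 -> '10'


Encode each number as n ones followed by a terminating 0:
  2 -> 110 (3 bits)
  6 -> 1111110 (7 bits)
  7 -> 11111110 (8 bits)
Total length = 3 + 7 + 8 = 18 bits.

Unary([2, 6, 7]) = 110111111011111110 (18 bits)


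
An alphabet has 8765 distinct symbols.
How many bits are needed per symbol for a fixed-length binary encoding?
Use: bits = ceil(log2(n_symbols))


log2(8765) = 13.0975
Bracket: 2^13 = 8192 < 8765 <= 2^14 = 16384
So ceil(log2(8765)) = 14

bits = ceil(log2(8765)) = ceil(13.0975) = 14 bits


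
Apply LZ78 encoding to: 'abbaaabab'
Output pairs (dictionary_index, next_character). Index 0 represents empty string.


LZ78 encoding steps:
Dictionary: {0: ''}
Step 1: w='' (idx 0), next='a' -> output (0, 'a'), add 'a' as idx 1
Step 2: w='' (idx 0), next='b' -> output (0, 'b'), add 'b' as idx 2
Step 3: w='b' (idx 2), next='a' -> output (2, 'a'), add 'ba' as idx 3
Step 4: w='a' (idx 1), next='a' -> output (1, 'a'), add 'aa' as idx 4
Step 5: w='ba' (idx 3), next='b' -> output (3, 'b'), add 'bab' as idx 5


Encoded: [(0, 'a'), (0, 'b'), (2, 'a'), (1, 'a'), (3, 'b')]


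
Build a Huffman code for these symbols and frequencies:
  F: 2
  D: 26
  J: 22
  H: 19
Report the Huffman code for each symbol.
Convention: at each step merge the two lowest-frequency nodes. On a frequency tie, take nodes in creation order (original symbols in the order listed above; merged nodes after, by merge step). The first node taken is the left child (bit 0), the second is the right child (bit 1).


Huffman tree construction:
Step 1: Merge F(2) + H(19) = 21
Step 2: Merge (F+H)(21) + J(22) = 43
Step 3: Merge D(26) + ((F+H)+J)(43) = 69
Read each symbol's code off the tree from the root (left child = 0, right child = 1).

Codes:
  F: 100 (length 3)
  D: 0 (length 1)
  J: 11 (length 2)
  H: 101 (length 3)
Average code length: 133/69 = 1.9275 bits/symbol


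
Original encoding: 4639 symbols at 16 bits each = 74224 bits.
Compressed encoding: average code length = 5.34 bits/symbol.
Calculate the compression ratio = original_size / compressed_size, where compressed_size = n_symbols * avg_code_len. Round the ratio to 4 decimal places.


original_size = n_symbols * orig_bits = 4639 * 16 = 74224 bits
compressed_size = n_symbols * avg_code_len = 4639 * 5.34 = 24772.26 bits
ratio = original_size / compressed_size = 74224 / 24772.26 = 2.9963

Compression ratio = 2.9963


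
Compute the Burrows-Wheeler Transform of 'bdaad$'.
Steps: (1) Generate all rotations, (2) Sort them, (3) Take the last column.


Rotations (sorted):
  0: $bdaad -> last char: d
  1: aad$bd -> last char: d
  2: ad$bda -> last char: a
  3: bdaad$ -> last char: $
  4: d$bdaa -> last char: a
  5: daad$b -> last char: b


BWT = dda$ab


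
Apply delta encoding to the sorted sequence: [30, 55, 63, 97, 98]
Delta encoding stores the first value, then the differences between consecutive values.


First value: 30
Deltas:
  55 - 30 = 25
  63 - 55 = 8
  97 - 63 = 34
  98 - 97 = 1


Delta encoded: [30, 25, 8, 34, 1]


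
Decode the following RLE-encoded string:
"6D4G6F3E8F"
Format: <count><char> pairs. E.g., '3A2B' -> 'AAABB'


Expanding each <count><char> pair:
  6D -> 'DDDDDD'
  4G -> 'GGGG'
  6F -> 'FFFFFF'
  3E -> 'EEE'
  8F -> 'FFFFFFFF'

Decoded = DDDDDDGGGGFFFFFFEEEFFFFFFFF


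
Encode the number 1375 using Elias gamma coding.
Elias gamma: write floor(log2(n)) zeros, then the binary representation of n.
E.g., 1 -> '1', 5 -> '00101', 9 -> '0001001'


num_bits = floor(log2(1375)) + 1 = 11
leading_zeros = num_bits - 1 = 10
binary(1375) = 10101011111

Elias gamma(1375) = '0000000000' + '10101011111' = 000000000010101011111 (21 bits)


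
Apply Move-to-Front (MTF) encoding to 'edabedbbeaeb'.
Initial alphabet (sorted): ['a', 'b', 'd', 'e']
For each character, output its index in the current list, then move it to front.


MTF encoding:
'e': index 3 in ['a', 'b', 'd', 'e'] -> ['e', 'a', 'b', 'd']
'd': index 3 in ['e', 'a', 'b', 'd'] -> ['d', 'e', 'a', 'b']
'a': index 2 in ['d', 'e', 'a', 'b'] -> ['a', 'd', 'e', 'b']
'b': index 3 in ['a', 'd', 'e', 'b'] -> ['b', 'a', 'd', 'e']
'e': index 3 in ['b', 'a', 'd', 'e'] -> ['e', 'b', 'a', 'd']
'd': index 3 in ['e', 'b', 'a', 'd'] -> ['d', 'e', 'b', 'a']
'b': index 2 in ['d', 'e', 'b', 'a'] -> ['b', 'd', 'e', 'a']
'b': index 0 in ['b', 'd', 'e', 'a'] -> ['b', 'd', 'e', 'a']
'e': index 2 in ['b', 'd', 'e', 'a'] -> ['e', 'b', 'd', 'a']
'a': index 3 in ['e', 'b', 'd', 'a'] -> ['a', 'e', 'b', 'd']
'e': index 1 in ['a', 'e', 'b', 'd'] -> ['e', 'a', 'b', 'd']
'b': index 2 in ['e', 'a', 'b', 'd'] -> ['b', 'e', 'a', 'd']


Output: [3, 3, 2, 3, 3, 3, 2, 0, 2, 3, 1, 2]


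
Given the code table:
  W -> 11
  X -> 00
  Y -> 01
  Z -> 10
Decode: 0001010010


Decoding:
00 -> X
01 -> Y
01 -> Y
00 -> X
10 -> Z


Result: XYYXZ


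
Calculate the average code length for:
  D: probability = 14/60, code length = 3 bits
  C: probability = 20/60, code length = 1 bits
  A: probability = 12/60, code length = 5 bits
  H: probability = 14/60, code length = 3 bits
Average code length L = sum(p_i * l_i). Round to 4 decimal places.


Weighted contributions p_i * l_i:
  D: (14/60) * 3 = 42/60
  C: (20/60) * 1 = 20/60
  A: (12/60) * 5 = 60/60
  H: (14/60) * 3 = 42/60
Sum = (42 + 20 + 60 + 42)/60 = 164/60

L = 164/60 = 2.7333 bits/symbol


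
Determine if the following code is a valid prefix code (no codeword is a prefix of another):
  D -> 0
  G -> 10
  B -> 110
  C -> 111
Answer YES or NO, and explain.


Checking each pair (does one codeword prefix another?):
  D='0' vs G='10': no prefix
  D='0' vs B='110': no prefix
  D='0' vs C='111': no prefix
  G='10' vs D='0': no prefix
  G='10' vs B='110': no prefix
  G='10' vs C='111': no prefix
  B='110' vs D='0': no prefix
  B='110' vs G='10': no prefix
  B='110' vs C='111': no prefix
  C='111' vs D='0': no prefix
  C='111' vs G='10': no prefix
  C='111' vs B='110': no prefix
No violation found over all pairs.

YES -- this is a valid prefix code. No codeword is a prefix of any other codeword.


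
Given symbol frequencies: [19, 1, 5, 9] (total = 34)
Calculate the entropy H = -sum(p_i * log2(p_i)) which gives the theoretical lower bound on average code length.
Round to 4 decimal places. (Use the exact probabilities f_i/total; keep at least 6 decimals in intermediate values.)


Per-symbol terms -p_i * log2(p_i) with p_i = f_i/34:
  p = 19/34 = 0.558824: log2(p) = -0.839535, -p*log2(p) = 0.469152
  p = 1/34 = 0.029412: log2(p) = -5.087463, -p*log2(p) = 0.149631
  p = 5/34 = 0.147059: log2(p) = -2.765535, -p*log2(p) = 0.406696
  p = 9/34 = 0.264706: log2(p) = -1.917538, -p*log2(p) = 0.507584
H = 0.469152 + 0.149631 + 0.406696 + 0.507584 = 1.533063

H = 1.5331 bits/symbol


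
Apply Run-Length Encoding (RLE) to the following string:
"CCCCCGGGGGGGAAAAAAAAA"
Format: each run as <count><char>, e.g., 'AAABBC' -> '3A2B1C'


Scanning runs left to right:
  i=0: run of 'C' x 5 -> '5C'
  i=5: run of 'G' x 7 -> '7G'
  i=12: run of 'A' x 9 -> '9A'

RLE = 5C7G9A


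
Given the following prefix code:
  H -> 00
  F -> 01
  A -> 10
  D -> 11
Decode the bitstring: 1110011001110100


Decoding step by step:
Bits 11 -> D
Bits 10 -> A
Bits 01 -> F
Bits 10 -> A
Bits 01 -> F
Bits 11 -> D
Bits 01 -> F
Bits 00 -> H


Decoded message: DAFAFDFH


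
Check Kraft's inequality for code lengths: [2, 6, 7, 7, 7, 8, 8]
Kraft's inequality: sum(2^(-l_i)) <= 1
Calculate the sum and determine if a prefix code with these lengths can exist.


Sum = 2^(-2) + 2^(-6) + 2^(-7) + 2^(-7) + 2^(-7) + 2^(-8) + 2^(-8)
    = 0.25 + 0.015625 + 0.0078125 + 0.0078125 + 0.0078125 + 0.00390625 + 0.00390625
    = 76/256 = 0.296875
Since 0.296875 <= 1, Kraft's inequality IS satisfied.
A prefix code with these lengths CAN exist.

Kraft sum = 0.296875. Satisfied.


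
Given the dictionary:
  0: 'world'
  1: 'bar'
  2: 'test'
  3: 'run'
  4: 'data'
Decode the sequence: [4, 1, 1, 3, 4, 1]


Look up each index in the dictionary:
  4 -> 'data'
  1 -> 'bar'
  1 -> 'bar'
  3 -> 'run'
  4 -> 'data'
  1 -> 'bar'

Decoded: "data bar bar run data bar"


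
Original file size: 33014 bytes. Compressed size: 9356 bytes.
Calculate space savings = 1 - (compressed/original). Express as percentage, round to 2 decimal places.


ratio = compressed/original = 9356/33014 = 0.283395
savings = 1 - ratio = 1 - 0.283395 = 0.716605
as a percentage: 0.716605 * 100 = 71.66%

Space savings = 1 - 9356/33014 = 71.66%


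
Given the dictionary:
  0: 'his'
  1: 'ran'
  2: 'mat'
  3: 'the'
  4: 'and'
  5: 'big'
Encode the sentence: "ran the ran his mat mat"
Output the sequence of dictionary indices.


Look up each word in the dictionary:
  'ran' -> 1
  'the' -> 3
  'ran' -> 1
  'his' -> 0
  'mat' -> 2
  'mat' -> 2

Encoded: [1, 3, 1, 0, 2, 2]


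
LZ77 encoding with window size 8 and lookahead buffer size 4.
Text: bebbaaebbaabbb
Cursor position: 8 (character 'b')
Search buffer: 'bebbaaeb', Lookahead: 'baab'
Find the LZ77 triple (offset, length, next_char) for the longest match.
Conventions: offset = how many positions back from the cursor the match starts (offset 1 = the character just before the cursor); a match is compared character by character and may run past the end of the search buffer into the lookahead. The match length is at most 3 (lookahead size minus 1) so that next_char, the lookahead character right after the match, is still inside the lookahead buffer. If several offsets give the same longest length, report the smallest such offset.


Try each offset into the search buffer:
  offset=1 (pos 7, char 'b'): match length 1
  offset=2 (pos 6, char 'e'): match length 0
  offset=3 (pos 5, char 'a'): match length 0
  offset=4 (pos 4, char 'a'): match length 0
  offset=5 (pos 3, char 'b'): match length 3
  offset=6 (pos 2, char 'b'): match length 1
  offset=7 (pos 1, char 'e'): match length 0
  offset=8 (pos 0, char 'b'): match length 1
Longest match has length 3 at offset 5.
next_char = character at position 8 + 3 = 11 -> 'b'

Best match: offset=5, length=3 (matching 'baa' starting at position 3)
LZ77 triple: (5, 3, 'b')


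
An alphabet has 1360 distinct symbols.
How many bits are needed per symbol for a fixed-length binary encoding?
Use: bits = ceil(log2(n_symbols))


log2(1360) = 10.4094
Bracket: 2^10 = 1024 < 1360 <= 2^11 = 2048
So ceil(log2(1360)) = 11

bits = ceil(log2(1360)) = ceil(10.4094) = 11 bits


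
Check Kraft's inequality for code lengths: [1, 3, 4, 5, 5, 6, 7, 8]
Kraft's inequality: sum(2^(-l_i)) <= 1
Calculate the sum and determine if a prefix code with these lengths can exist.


Sum = 2^(-1) + 2^(-3) + 2^(-4) + 2^(-5) + 2^(-5) + 2^(-6) + 2^(-7) + 2^(-8)
    = 0.5 + 0.125 + 0.0625 + 0.03125 + 0.03125 + 0.015625 + 0.0078125 + 0.00390625
    = 199/256 = 0.77734375
Since 0.77734375 <= 1, Kraft's inequality IS satisfied.
A prefix code with these lengths CAN exist.

Kraft sum = 0.77734375. Satisfied.


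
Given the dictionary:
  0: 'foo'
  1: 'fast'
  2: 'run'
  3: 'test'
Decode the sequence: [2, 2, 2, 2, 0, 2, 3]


Look up each index in the dictionary:
  2 -> 'run'
  2 -> 'run'
  2 -> 'run'
  2 -> 'run'
  0 -> 'foo'
  2 -> 'run'
  3 -> 'test'

Decoded: "run run run run foo run test"


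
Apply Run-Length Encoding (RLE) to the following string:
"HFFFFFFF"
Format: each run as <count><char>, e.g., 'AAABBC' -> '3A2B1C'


Scanning runs left to right:
  i=0: run of 'H' x 1 -> '1H'
  i=1: run of 'F' x 7 -> '7F'

RLE = 1H7F


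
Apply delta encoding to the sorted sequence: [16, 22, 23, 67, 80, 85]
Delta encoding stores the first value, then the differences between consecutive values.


First value: 16
Deltas:
  22 - 16 = 6
  23 - 22 = 1
  67 - 23 = 44
  80 - 67 = 13
  85 - 80 = 5


Delta encoded: [16, 6, 1, 44, 13, 5]


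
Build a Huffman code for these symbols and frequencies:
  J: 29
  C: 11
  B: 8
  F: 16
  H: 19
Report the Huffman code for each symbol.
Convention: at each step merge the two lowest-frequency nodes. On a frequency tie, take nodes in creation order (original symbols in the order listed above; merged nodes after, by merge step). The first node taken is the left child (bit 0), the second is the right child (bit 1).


Huffman tree construction:
Step 1: Merge B(8) + C(11) = 19
Step 2: Merge F(16) + H(19) = 35
Step 3: Merge (B+C)(19) + J(29) = 48
Step 4: Merge (F+H)(35) + ((B+C)+J)(48) = 83
Read each symbol's code off the tree from the root (left child = 0, right child = 1).

Codes:
  J: 11 (length 2)
  C: 101 (length 3)
  B: 100 (length 3)
  F: 00 (length 2)
  H: 01 (length 2)
Average code length: 185/83 = 2.2289 bits/symbol


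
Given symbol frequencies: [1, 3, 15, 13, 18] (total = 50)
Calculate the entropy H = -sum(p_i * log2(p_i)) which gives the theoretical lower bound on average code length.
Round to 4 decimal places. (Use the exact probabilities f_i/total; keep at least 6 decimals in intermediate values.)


Per-symbol terms -p_i * log2(p_i) with p_i = f_i/50:
  p = 1/50 = 0.020000: log2(p) = -5.643856, -p*log2(p) = 0.112877
  p = 3/50 = 0.060000: log2(p) = -4.058894, -p*log2(p) = 0.243534
  p = 15/50 = 0.300000: log2(p) = -1.736966, -p*log2(p) = 0.521090
  p = 13/50 = 0.260000: log2(p) = -1.943416, -p*log2(p) = 0.505288
  p = 18/50 = 0.360000: log2(p) = -1.473931, -p*log2(p) = 0.530615
H = 0.112877 + 0.243534 + 0.521090 + 0.505288 + 0.530615 = 1.913404

H = 1.9134 bits/symbol


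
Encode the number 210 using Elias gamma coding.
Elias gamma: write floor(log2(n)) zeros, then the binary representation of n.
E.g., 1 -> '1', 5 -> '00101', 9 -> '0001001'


num_bits = floor(log2(210)) + 1 = 8
leading_zeros = num_bits - 1 = 7
binary(210) = 11010010

Elias gamma(210) = '0000000' + '11010010' = 000000011010010 (15 bits)


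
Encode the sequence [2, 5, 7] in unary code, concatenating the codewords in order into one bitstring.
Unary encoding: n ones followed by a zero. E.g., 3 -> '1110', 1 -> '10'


Encode each number as n ones followed by a terminating 0:
  2 -> 110 (3 bits)
  5 -> 111110 (6 bits)
  7 -> 11111110 (8 bits)
Total length = 3 + 6 + 8 = 17 bits.

Unary([2, 5, 7]) = 11011111011111110 (17 bits)


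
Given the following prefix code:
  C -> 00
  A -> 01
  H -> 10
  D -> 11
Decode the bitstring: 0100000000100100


Decoding step by step:
Bits 01 -> A
Bits 00 -> C
Bits 00 -> C
Bits 00 -> C
Bits 00 -> C
Bits 10 -> H
Bits 01 -> A
Bits 00 -> C


Decoded message: ACCCCHAC


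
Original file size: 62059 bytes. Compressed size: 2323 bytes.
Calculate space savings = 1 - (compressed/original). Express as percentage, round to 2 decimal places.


ratio = compressed/original = 2323/62059 = 0.037432
savings = 1 - ratio = 1 - 0.037432 = 0.962568
as a percentage: 0.962568 * 100 = 96.26%

Space savings = 1 - 2323/62059 = 96.26%


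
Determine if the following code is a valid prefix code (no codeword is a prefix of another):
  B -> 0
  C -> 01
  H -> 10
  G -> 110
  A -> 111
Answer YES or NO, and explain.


Checking each pair (does one codeword prefix another?):
  B='0' vs C='01': prefix -- VIOLATION

NO -- this is NOT a valid prefix code. B (0) is a prefix of C (01).


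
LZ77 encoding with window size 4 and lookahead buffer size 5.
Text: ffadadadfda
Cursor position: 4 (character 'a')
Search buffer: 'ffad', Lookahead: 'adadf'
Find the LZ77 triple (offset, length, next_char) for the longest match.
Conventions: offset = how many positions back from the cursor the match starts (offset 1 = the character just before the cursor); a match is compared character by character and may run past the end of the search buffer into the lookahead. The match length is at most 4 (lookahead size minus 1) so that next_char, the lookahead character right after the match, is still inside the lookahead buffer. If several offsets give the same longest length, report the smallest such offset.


Try each offset into the search buffer:
  offset=1 (pos 3, char 'd'): match length 0
  offset=2 (pos 2, char 'a'): match length 4
  offset=3 (pos 1, char 'f'): match length 0
  offset=4 (pos 0, char 'f'): match length 0
Longest match has length 4 at offset 2.
next_char = character at position 4 + 4 = 8 -> 'f'

Best match: offset=2, length=4 (matching 'adad' starting at position 2)
LZ77 triple: (2, 4, 'f')


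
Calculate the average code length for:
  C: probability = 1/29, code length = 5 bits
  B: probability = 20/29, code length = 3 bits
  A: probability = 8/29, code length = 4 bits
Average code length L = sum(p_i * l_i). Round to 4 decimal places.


Weighted contributions p_i * l_i:
  C: (1/29) * 5 = 5/29
  B: (20/29) * 3 = 60/29
  A: (8/29) * 4 = 32/29
Sum = (5 + 60 + 32)/29 = 97/29

L = 97/29 = 3.3448 bits/symbol


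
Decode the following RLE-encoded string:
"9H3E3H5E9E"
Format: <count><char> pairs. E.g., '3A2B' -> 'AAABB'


Expanding each <count><char> pair:
  9H -> 'HHHHHHHHH'
  3E -> 'EEE'
  3H -> 'HHH'
  5E -> 'EEEEE'
  9E -> 'EEEEEEEEE'

Decoded = HHHHHHHHHEEEHHHEEEEEEEEEEEEEE


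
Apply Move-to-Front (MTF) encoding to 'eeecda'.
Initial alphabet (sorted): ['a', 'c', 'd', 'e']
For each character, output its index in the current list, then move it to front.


MTF encoding:
'e': index 3 in ['a', 'c', 'd', 'e'] -> ['e', 'a', 'c', 'd']
'e': index 0 in ['e', 'a', 'c', 'd'] -> ['e', 'a', 'c', 'd']
'e': index 0 in ['e', 'a', 'c', 'd'] -> ['e', 'a', 'c', 'd']
'c': index 2 in ['e', 'a', 'c', 'd'] -> ['c', 'e', 'a', 'd']
'd': index 3 in ['c', 'e', 'a', 'd'] -> ['d', 'c', 'e', 'a']
'a': index 3 in ['d', 'c', 'e', 'a'] -> ['a', 'd', 'c', 'e']


Output: [3, 0, 0, 2, 3, 3]


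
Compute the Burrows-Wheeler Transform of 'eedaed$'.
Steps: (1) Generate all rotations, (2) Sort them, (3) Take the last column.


Rotations (sorted):
  0: $eedaed -> last char: d
  1: aed$eed -> last char: d
  2: d$eedae -> last char: e
  3: daed$ee -> last char: e
  4: ed$eeda -> last char: a
  5: edaed$e -> last char: e
  6: eedaed$ -> last char: $


BWT = ddeeae$


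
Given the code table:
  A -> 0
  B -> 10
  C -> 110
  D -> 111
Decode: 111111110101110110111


Decoding:
111 -> D
111 -> D
110 -> C
10 -> B
111 -> D
0 -> A
110 -> C
111 -> D


Result: DDCBDACD


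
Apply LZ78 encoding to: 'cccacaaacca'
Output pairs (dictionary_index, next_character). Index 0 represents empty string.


LZ78 encoding steps:
Dictionary: {0: ''}
Step 1: w='' (idx 0), next='c' -> output (0, 'c'), add 'c' as idx 1
Step 2: w='c' (idx 1), next='c' -> output (1, 'c'), add 'cc' as idx 2
Step 3: w='' (idx 0), next='a' -> output (0, 'a'), add 'a' as idx 3
Step 4: w='c' (idx 1), next='a' -> output (1, 'a'), add 'ca' as idx 4
Step 5: w='a' (idx 3), next='a' -> output (3, 'a'), add 'aa' as idx 5
Step 6: w='cc' (idx 2), next='a' -> output (2, 'a'), add 'cca' as idx 6


Encoded: [(0, 'c'), (1, 'c'), (0, 'a'), (1, 'a'), (3, 'a'), (2, 'a')]


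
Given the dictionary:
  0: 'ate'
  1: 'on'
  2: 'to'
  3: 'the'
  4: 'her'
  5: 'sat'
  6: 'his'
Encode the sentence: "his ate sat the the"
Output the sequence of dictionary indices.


Look up each word in the dictionary:
  'his' -> 6
  'ate' -> 0
  'sat' -> 5
  'the' -> 3
  'the' -> 3

Encoded: [6, 0, 5, 3, 3]


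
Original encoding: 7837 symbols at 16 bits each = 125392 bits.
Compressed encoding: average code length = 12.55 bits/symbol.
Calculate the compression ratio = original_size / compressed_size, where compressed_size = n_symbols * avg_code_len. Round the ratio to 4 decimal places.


original_size = n_symbols * orig_bits = 7837 * 16 = 125392 bits
compressed_size = n_symbols * avg_code_len = 7837 * 12.55 = 98354.35 bits
ratio = original_size / compressed_size = 125392 / 98354.35 = 1.2749

Compression ratio = 1.2749


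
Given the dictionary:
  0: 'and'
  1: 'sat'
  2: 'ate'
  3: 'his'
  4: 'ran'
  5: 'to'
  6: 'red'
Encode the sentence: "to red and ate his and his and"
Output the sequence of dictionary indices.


Look up each word in the dictionary:
  'to' -> 5
  'red' -> 6
  'and' -> 0
  'ate' -> 2
  'his' -> 3
  'and' -> 0
  'his' -> 3
  'and' -> 0

Encoded: [5, 6, 0, 2, 3, 0, 3, 0]


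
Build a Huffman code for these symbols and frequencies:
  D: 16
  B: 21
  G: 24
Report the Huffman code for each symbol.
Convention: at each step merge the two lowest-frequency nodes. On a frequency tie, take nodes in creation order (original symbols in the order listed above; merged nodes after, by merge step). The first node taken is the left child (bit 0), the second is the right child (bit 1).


Huffman tree construction:
Step 1: Merge D(16) + B(21) = 37
Step 2: Merge G(24) + (D+B)(37) = 61
Read each symbol's code off the tree from the root (left child = 0, right child = 1).

Codes:
  D: 10 (length 2)
  B: 11 (length 2)
  G: 0 (length 1)
Average code length: 98/61 = 1.6066 bits/symbol


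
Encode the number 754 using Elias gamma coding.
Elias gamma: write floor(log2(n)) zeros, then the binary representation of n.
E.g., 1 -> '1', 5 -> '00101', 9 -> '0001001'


num_bits = floor(log2(754)) + 1 = 10
leading_zeros = num_bits - 1 = 9
binary(754) = 1011110010

Elias gamma(754) = '000000000' + '1011110010' = 0000000001011110010 (19 bits)


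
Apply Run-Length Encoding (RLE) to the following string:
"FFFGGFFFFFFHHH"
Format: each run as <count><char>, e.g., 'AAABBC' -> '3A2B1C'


Scanning runs left to right:
  i=0: run of 'F' x 3 -> '3F'
  i=3: run of 'G' x 2 -> '2G'
  i=5: run of 'F' x 6 -> '6F'
  i=11: run of 'H' x 3 -> '3H'

RLE = 3F2G6F3H


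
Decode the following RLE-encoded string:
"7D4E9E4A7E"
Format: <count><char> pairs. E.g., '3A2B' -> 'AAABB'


Expanding each <count><char> pair:
  7D -> 'DDDDDDD'
  4E -> 'EEEE'
  9E -> 'EEEEEEEEE'
  4A -> 'AAAA'
  7E -> 'EEEEEEE'

Decoded = DDDDDDDEEEEEEEEEEEEEAAAAEEEEEEE


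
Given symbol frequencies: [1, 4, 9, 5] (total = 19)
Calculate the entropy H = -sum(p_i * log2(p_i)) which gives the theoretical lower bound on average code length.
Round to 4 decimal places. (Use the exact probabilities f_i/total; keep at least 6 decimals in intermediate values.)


Per-symbol terms -p_i * log2(p_i) with p_i = f_i/19:
  p = 1/19 = 0.052632: log2(p) = -4.247928, -p*log2(p) = 0.223575
  p = 4/19 = 0.210526: log2(p) = -2.247928, -p*log2(p) = 0.473248
  p = 9/19 = 0.473684: log2(p) = -1.078003, -p*log2(p) = 0.510633
  p = 5/19 = 0.263158: log2(p) = -1.925999, -p*log2(p) = 0.506842
H = 0.223575 + 0.473248 + 0.510633 + 0.506842 = 1.714298

H = 1.7143 bits/symbol


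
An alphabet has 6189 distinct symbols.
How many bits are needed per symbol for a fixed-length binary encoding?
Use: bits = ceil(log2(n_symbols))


log2(6189) = 12.5955
Bracket: 2^12 = 4096 < 6189 <= 2^13 = 8192
So ceil(log2(6189)) = 13

bits = ceil(log2(6189)) = ceil(12.5955) = 13 bits


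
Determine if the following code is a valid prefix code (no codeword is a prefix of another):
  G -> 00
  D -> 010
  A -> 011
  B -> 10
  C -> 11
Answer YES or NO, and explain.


Checking each pair (does one codeword prefix another?):
  G='00' vs D='010': no prefix
  G='00' vs A='011': no prefix
  G='00' vs B='10': no prefix
  G='00' vs C='11': no prefix
  D='010' vs G='00': no prefix
  D='010' vs A='011': no prefix
  D='010' vs B='10': no prefix
  D='010' vs C='11': no prefix
  A='011' vs G='00': no prefix
  A='011' vs D='010': no prefix
  A='011' vs B='10': no prefix
  A='011' vs C='11': no prefix
  B='10' vs G='00': no prefix
  B='10' vs D='010': no prefix
  B='10' vs A='011': no prefix
  B='10' vs C='11': no prefix
  C='11' vs G='00': no prefix
  C='11' vs D='010': no prefix
  C='11' vs A='011': no prefix
  C='11' vs B='10': no prefix
No violation found over all pairs.

YES -- this is a valid prefix code. No codeword is a prefix of any other codeword.


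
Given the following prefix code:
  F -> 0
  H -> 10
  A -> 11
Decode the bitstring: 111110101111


Decoding step by step:
Bits 11 -> A
Bits 11 -> A
Bits 10 -> H
Bits 10 -> H
Bits 11 -> A
Bits 11 -> A


Decoded message: AAHHAA


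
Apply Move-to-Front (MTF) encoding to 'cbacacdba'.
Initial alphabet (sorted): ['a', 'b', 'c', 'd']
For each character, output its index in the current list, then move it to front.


MTF encoding:
'c': index 2 in ['a', 'b', 'c', 'd'] -> ['c', 'a', 'b', 'd']
'b': index 2 in ['c', 'a', 'b', 'd'] -> ['b', 'c', 'a', 'd']
'a': index 2 in ['b', 'c', 'a', 'd'] -> ['a', 'b', 'c', 'd']
'c': index 2 in ['a', 'b', 'c', 'd'] -> ['c', 'a', 'b', 'd']
'a': index 1 in ['c', 'a', 'b', 'd'] -> ['a', 'c', 'b', 'd']
'c': index 1 in ['a', 'c', 'b', 'd'] -> ['c', 'a', 'b', 'd']
'd': index 3 in ['c', 'a', 'b', 'd'] -> ['d', 'c', 'a', 'b']
'b': index 3 in ['d', 'c', 'a', 'b'] -> ['b', 'd', 'c', 'a']
'a': index 3 in ['b', 'd', 'c', 'a'] -> ['a', 'b', 'd', 'c']


Output: [2, 2, 2, 2, 1, 1, 3, 3, 3]


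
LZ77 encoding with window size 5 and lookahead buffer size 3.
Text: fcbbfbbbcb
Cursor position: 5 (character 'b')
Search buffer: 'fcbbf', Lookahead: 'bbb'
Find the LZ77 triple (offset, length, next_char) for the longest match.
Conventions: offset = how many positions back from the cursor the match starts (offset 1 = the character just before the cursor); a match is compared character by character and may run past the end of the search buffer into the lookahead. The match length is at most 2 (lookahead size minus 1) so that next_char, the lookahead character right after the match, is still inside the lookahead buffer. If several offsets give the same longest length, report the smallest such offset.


Try each offset into the search buffer:
  offset=1 (pos 4, char 'f'): match length 0
  offset=2 (pos 3, char 'b'): match length 1
  offset=3 (pos 2, char 'b'): match length 2
  offset=4 (pos 1, char 'c'): match length 0
  offset=5 (pos 0, char 'f'): match length 0
Longest match has length 2 at offset 3.
next_char = character at position 5 + 2 = 7 -> 'b'

Best match: offset=3, length=2 (matching 'bb' starting at position 2)
LZ77 triple: (3, 2, 'b')


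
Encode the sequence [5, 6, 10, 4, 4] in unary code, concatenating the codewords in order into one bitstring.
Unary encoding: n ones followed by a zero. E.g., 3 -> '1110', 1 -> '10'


Encode each number as n ones followed by a terminating 0:
  5 -> 111110 (6 bits)
  6 -> 1111110 (7 bits)
  10 -> 11111111110 (11 bits)
  4 -> 11110 (5 bits)
  4 -> 11110 (5 bits)
Total length = 6 + 7 + 11 + 5 + 5 = 34 bits.

Unary([5, 6, 10, 4, 4]) = 1111101111110111111111101111011110 (34 bits)


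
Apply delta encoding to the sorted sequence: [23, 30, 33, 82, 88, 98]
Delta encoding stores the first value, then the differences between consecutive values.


First value: 23
Deltas:
  30 - 23 = 7
  33 - 30 = 3
  82 - 33 = 49
  88 - 82 = 6
  98 - 88 = 10


Delta encoded: [23, 7, 3, 49, 6, 10]


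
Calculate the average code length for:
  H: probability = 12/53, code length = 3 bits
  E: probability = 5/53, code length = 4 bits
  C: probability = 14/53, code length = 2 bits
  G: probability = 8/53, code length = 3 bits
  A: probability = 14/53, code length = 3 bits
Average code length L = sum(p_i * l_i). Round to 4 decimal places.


Weighted contributions p_i * l_i:
  H: (12/53) * 3 = 36/53
  E: (5/53) * 4 = 20/53
  C: (14/53) * 2 = 28/53
  G: (8/53) * 3 = 24/53
  A: (14/53) * 3 = 42/53
Sum = (36 + 20 + 28 + 24 + 42)/53 = 150/53

L = 150/53 = 2.8302 bits/symbol


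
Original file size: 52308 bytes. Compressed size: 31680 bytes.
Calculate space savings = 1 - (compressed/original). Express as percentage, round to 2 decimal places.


ratio = compressed/original = 31680/52308 = 0.605643
savings = 1 - ratio = 1 - 0.605643 = 0.394357
as a percentage: 0.394357 * 100 = 39.44%

Space savings = 1 - 31680/52308 = 39.44%


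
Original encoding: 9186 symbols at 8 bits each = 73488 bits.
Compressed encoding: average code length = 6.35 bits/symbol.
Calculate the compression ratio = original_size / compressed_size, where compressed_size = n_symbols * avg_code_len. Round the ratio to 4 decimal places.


original_size = n_symbols * orig_bits = 9186 * 8 = 73488 bits
compressed_size = n_symbols * avg_code_len = 9186 * 6.35 = 58331.1 bits
ratio = original_size / compressed_size = 73488 / 58331.1 = 1.2598

Compression ratio = 1.2598


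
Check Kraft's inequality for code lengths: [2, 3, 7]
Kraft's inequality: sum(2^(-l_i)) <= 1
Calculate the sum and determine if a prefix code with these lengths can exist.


Sum = 2^(-2) + 2^(-3) + 2^(-7)
    = 0.25 + 0.125 + 0.0078125
    = 49/128 = 0.3828125
Since 0.3828125 <= 1, Kraft's inequality IS satisfied.
A prefix code with these lengths CAN exist.

Kraft sum = 0.3828125. Satisfied.


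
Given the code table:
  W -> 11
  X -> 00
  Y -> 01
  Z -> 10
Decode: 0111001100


Decoding:
01 -> Y
11 -> W
00 -> X
11 -> W
00 -> X


Result: YWXWX


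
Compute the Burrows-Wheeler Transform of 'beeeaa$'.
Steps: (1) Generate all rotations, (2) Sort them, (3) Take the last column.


Rotations (sorted):
  0: $beeeaa -> last char: a
  1: a$beeea -> last char: a
  2: aa$beee -> last char: e
  3: beeeaa$ -> last char: $
  4: eaa$bee -> last char: e
  5: eeaa$be -> last char: e
  6: eeeaa$b -> last char: b


BWT = aae$eeb


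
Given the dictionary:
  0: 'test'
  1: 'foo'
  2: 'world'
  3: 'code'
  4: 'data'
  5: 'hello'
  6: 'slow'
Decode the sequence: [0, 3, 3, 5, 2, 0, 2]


Look up each index in the dictionary:
  0 -> 'test'
  3 -> 'code'
  3 -> 'code'
  5 -> 'hello'
  2 -> 'world'
  0 -> 'test'
  2 -> 'world'

Decoded: "test code code hello world test world"


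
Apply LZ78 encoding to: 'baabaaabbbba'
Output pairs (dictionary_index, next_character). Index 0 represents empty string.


LZ78 encoding steps:
Dictionary: {0: ''}
Step 1: w='' (idx 0), next='b' -> output (0, 'b'), add 'b' as idx 1
Step 2: w='' (idx 0), next='a' -> output (0, 'a'), add 'a' as idx 2
Step 3: w='a' (idx 2), next='b' -> output (2, 'b'), add 'ab' as idx 3
Step 4: w='a' (idx 2), next='a' -> output (2, 'a'), add 'aa' as idx 4
Step 5: w='ab' (idx 3), next='b' -> output (3, 'b'), add 'abb' as idx 5
Step 6: w='b' (idx 1), next='b' -> output (1, 'b'), add 'bb' as idx 6
Step 7: w='a' (idx 2), end of input -> output (2, '')


Encoded: [(0, 'b'), (0, 'a'), (2, 'b'), (2, 'a'), (3, 'b'), (1, 'b'), (2, '')]


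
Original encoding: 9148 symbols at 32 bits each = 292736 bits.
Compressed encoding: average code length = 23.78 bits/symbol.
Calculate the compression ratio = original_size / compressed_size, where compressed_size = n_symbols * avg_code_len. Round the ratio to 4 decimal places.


original_size = n_symbols * orig_bits = 9148 * 32 = 292736 bits
compressed_size = n_symbols * avg_code_len = 9148 * 23.78 = 217539.44 bits
ratio = original_size / compressed_size = 292736 / 217539.44 = 1.3457

Compression ratio = 1.3457


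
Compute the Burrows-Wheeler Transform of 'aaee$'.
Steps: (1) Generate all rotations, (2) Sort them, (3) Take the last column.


Rotations (sorted):
  0: $aaee -> last char: e
  1: aaee$ -> last char: $
  2: aee$a -> last char: a
  3: e$aae -> last char: e
  4: ee$aa -> last char: a


BWT = e$aea
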